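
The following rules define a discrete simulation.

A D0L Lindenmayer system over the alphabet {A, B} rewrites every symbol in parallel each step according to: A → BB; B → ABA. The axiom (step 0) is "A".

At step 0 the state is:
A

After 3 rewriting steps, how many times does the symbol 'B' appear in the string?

gen 0: A
gen 1: BB
gen 2: ABAABA
gen 3: BBABABBBBABABB

10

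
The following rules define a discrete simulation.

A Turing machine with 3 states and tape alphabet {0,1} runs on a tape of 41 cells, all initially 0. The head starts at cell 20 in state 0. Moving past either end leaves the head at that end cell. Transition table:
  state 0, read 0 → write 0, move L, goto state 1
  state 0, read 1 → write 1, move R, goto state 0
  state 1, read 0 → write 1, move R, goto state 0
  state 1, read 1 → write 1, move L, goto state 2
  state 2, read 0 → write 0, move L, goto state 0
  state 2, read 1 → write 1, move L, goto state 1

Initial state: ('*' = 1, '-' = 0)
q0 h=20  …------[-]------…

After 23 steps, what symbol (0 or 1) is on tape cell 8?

gen 0: q0 h=20  …------[-]------…
gen 1: q1 h=19  …------[-]------…
gen 2: q0 h=20  …-----*[-]------…
gen 3: q1 h=19  …------[*]------…
gen 4: q2 h=18  …------[-]*-----…
gen 5: q0 h=17  …------[-]-*----…
gen 6: q1 h=16  …------[-]--*---…
gen 7: q0 h=17  …-----*[-]-*----…
gen 8: q1 h=16  …------[*]--*---…
gen 9: q2 h=15  …------[-]*--*--…
gen 10: q0 h=14  …------[-]-*--*-…
gen 11: q1 h=13  …------[-]--*--*…
gen 12: q0 h=14  …-----*[-]-*--*-…
gen 13: q1 h=13  …------[*]--*--*…
gen 14: q2 h=12  …------[-]*--*--…
gen 15: q0 h=11  …------[-]-*--*-…
gen 16: q1 h=10  …------[-]--*--*…
gen 17: q0 h=11  …-----*[-]-*--*-…
gen 18: q1 h=10  …------[*]--*--*…
gen 19: q2 h= 9  …------[-]*--*--…
gen 20: q0 h= 8  …------[-]-*--*-…
gen 21: q1 h= 7  …------[-]--*--*…
gen 22: q0 h= 8  …-----*[-]-*--*-…
gen 23: q1 h= 7  …------[*]--*--*…

0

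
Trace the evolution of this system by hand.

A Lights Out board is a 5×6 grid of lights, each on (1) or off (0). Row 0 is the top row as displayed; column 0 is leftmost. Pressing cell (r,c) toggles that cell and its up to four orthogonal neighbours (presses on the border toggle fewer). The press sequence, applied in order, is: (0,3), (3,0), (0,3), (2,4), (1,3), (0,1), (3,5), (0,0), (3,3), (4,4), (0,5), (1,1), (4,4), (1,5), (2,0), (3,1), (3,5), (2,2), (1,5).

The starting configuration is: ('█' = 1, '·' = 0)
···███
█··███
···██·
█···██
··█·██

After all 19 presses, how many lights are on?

17

k=0  ···███
█··███
···██·
█···██
··█·██
k=1  ··█··█
█···██
···██·
█···██
··█·██
k=2  ··█··█
█···██
█··██·
·█··██
█·█·██
k=3  ···███
█··███
█··██·
·█··██
█·█·██
k=4  ···███
█··█·█
█····█
·█···█
█·█·██
k=5  ····██
█·█·██
█··█·█
·█···█
█·█·██
k=6  ███·██
███·██
█··█·█
·█···█
█·█·██
k=7  ███·██
███·██
█··█··
·█··█·
█·█·█·
k=8  ··█·██
·██·██
█··█··
·█··█·
█·█·█·
k=9  ··█·██
·██·██
█·····
·███··
█·███·
k=10  ··█·██
·██·██
█·····
·████·
█·█··█
k=11  ··█···
·██·█·
█·····
·████·
█·█··█
k=12  ·██···
█···█·
██····
·████·
█·█··█
k=13  ·██···
█···█·
██····
·███··
█·███·
k=14  ·██··█
█····█
██···█
·███··
█·███·
k=15  ·██··█
·····█
·····█
████··
█·███·
k=16  ·██··█
·····█
·█···█
···█··
█████·
k=17  ·██··█
·····█
·█····
···███
██████
k=18  ·██··█
··█··█
··██··
··████
██████
k=19  ·██···
··█·█·
··██·█
··████
██████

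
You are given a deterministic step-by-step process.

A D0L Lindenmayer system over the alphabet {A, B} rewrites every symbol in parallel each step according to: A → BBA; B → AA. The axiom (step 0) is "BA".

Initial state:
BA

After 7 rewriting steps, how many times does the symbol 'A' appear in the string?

803

step 0: BA
step 1: AABBA
step 2: BBABBAAAAABBA
step 3: AAAABBAAAAABBABBABBABBABBAAAAABBA
step 4: BBABBABBABBAAAAABBABBABBABBABBAAAAABBAAAAABBAAAAABBAAAAABBAAAAABBABBABBABBABBAAAAABBA
step 5: AAAABBAAAAABBAAAAABBAAAAABBABBABBABBABBAAAAABBAAAAABBAAAAA…ABBAAAAABBAAAAABBAAAAABBAAAAABBAAAAABBABBABBABBABBAAAAABBA  (len 217)
step 6: BBABBABBABBAAAAABBABBABBABBABBAAAAABBABBABBABBABBAAAAABBAB…ABBAAAAABBAAAAABBAAAAABBAAAAABBAAAAABBABBABBABBABBAAAAABBA  (len 557)
step 7: AAAABBAAAAABBAAAAABBAAAAABBABBABBABBABBAAAAABBAAAAABBAAAAA…ABBAAAAABBAAAAABBAAAAABBAAAAABBAAAAABBABBABBABBABBAAAAABBA  (len 1425)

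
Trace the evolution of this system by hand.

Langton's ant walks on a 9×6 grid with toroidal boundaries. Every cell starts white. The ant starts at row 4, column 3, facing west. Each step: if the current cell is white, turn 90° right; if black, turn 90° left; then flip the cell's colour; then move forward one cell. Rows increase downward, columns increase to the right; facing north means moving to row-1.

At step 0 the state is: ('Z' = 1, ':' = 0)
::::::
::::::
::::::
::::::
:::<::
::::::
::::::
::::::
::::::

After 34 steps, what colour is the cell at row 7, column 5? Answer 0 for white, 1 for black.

step 0: ::::::
::::::
::::::
::::::
:::<::
::::::
::::::
::::::
::::::
step 1: ::::::
::::::
::::::
:::^::
:::Z::
::::::
::::::
::::::
::::::
step 2: ::::::
::::::
::::::
:::Z>:
:::Z::
::::::
::::::
::::::
::::::
step 3: ::::::
::::::
::::::
:::ZZ:
:::Zv:
::::::
::::::
::::::
::::::
step 4: ::::::
::::::
::::::
:::ZZ:
:::<Z:
::::::
::::::
::::::
::::::
step 5: ::::::
::::::
::::::
:::ZZ:
::::Z:
:::v::
::::::
::::::
::::::
step 6: ::::::
::::::
::::::
:::ZZ:
::::Z:
::<Z::
::::::
::::::
::::::
step 7: ::::::
::::::
::::::
:::ZZ:
::^:Z:
::ZZ::
::::::
::::::
::::::
step 8: ::::::
::::::
::::::
:::ZZ:
::Z>Z:
::ZZ::
::::::
::::::
::::::
step 9: ::::::
::::::
::::::
:::ZZ:
::ZZZ:
::Zv::
::::::
::::::
::::::
step 10: ::::::
::::::
::::::
:::ZZ:
::ZZZ:
::Z:>:
::::::
::::::
::::::
step 11: ::::::
::::::
::::::
:::ZZ:
::ZZZ:
::Z:Z:
::::v:
::::::
::::::
step 12: ::::::
::::::
::::::
:::ZZ:
::ZZZ:
::Z:Z:
:::<Z:
::::::
::::::
step 13: ::::::
::::::
::::::
:::ZZ:
::ZZZ:
::Z^Z:
:::ZZ:
::::::
::::::
step 14: ::::::
::::::
::::::
:::ZZ:
::ZZZ:
::ZZ>:
:::ZZ:
::::::
::::::
step 15: ::::::
::::::
::::::
:::ZZ:
::ZZ^:
::ZZ::
:::ZZ:
::::::
::::::
step 16: ::::::
::::::
::::::
:::ZZ:
::Z<::
::ZZ::
:::ZZ:
::::::
::::::
step 17: ::::::
::::::
::::::
:::ZZ:
::Z:::
::Zv::
:::ZZ:
::::::
::::::
step 18: ::::::
::::::
::::::
:::ZZ:
::Z:::
::Z:>:
:::ZZ:
::::::
::::::
step 19: ::::::
::::::
::::::
:::ZZ:
::Z:::
::Z:Z:
:::Zv:
::::::
::::::
step 20: ::::::
::::::
::::::
:::ZZ:
::Z:::
::Z:Z:
:::Z:>
::::::
::::::
step 21: ::::::
::::::
::::::
:::ZZ:
::Z:::
::Z:Z:
:::Z:Z
:::::v
::::::
step 22: ::::::
::::::
::::::
:::ZZ:
::Z:::
::Z:Z:
:::Z:Z
::::<Z
::::::
step 23: ::::::
::::::
::::::
:::ZZ:
::Z:::
::Z:Z:
:::Z^Z
::::ZZ
::::::
step 24: ::::::
::::::
::::::
:::ZZ:
::Z:::
::Z:Z:
:::ZZ>
::::ZZ
::::::
step 25: ::::::
::::::
::::::
:::ZZ:
::Z:::
::Z:Z^
:::ZZ:
::::ZZ
::::::
step 26: ::::::
::::::
::::::
:::ZZ:
::Z:::
>:Z:ZZ
:::ZZ:
::::ZZ
::::::
step 27: ::::::
::::::
::::::
:::ZZ:
::Z:::
Z:Z:ZZ
v::ZZ:
::::ZZ
::::::
step 28: ::::::
::::::
::::::
:::ZZ:
::Z:::
Z:Z:ZZ
Z::ZZ<
::::ZZ
::::::
step 29: ::::::
::::::
::::::
:::ZZ:
::Z:::
Z:Z:Z^
Z::ZZZ
::::ZZ
::::::
step 30: ::::::
::::::
::::::
:::ZZ:
::Z:::
Z:Z:<:
Z::ZZZ
::::ZZ
::::::
step 31: ::::::
::::::
::::::
:::ZZ:
::Z:::
Z:Z:::
Z::ZvZ
::::ZZ
::::::
step 32: ::::::
::::::
::::::
:::ZZ:
::Z:::
Z:Z:::
Z::Z:>
::::ZZ
::::::
step 33: ::::::
::::::
::::::
:::ZZ:
::Z:::
Z:Z::^
Z::Z::
::::ZZ
::::::
step 34: ::::::
::::::
::::::
:::ZZ:
::Z:::
>:Z::Z
Z::Z::
::::ZZ
::::::

1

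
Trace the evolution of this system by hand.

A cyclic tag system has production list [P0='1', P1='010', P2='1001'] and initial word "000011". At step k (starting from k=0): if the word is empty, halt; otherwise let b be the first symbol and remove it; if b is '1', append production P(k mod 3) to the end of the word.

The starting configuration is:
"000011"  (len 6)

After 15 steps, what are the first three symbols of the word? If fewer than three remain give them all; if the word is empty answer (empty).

0) "000011"  (len 6)
1) "00011"  (len 5)
2) "0011"  (len 4)
3) "011"  (len 3)
4) "11"  (len 2)
5) "1010"  (len 4)
6) "0101001"  (len 7)
7) "101001"  (len 6)
8) "01001010"  (len 8)
9) "1001010"  (len 7)
10) "0010101"  (len 7)
11) "010101"  (len 6)
12) "10101"  (len 5)
13) "01011"  (len 5)
14) "1011"  (len 4)
15) "0111001"  (len 7)

011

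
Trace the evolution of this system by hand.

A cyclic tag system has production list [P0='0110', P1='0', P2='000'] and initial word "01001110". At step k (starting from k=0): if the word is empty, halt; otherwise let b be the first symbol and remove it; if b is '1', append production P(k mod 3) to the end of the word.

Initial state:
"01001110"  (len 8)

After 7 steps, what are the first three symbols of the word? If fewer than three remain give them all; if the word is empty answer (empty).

000

gen 0: "01001110"  (len 8)
gen 1: "1001110"  (len 7)
gen 2: "0011100"  (len 7)
gen 3: "011100"  (len 6)
gen 4: "11100"  (len 5)
gen 5: "11000"  (len 5)
gen 6: "1000000"  (len 7)
gen 7: "0000000110"  (len 10)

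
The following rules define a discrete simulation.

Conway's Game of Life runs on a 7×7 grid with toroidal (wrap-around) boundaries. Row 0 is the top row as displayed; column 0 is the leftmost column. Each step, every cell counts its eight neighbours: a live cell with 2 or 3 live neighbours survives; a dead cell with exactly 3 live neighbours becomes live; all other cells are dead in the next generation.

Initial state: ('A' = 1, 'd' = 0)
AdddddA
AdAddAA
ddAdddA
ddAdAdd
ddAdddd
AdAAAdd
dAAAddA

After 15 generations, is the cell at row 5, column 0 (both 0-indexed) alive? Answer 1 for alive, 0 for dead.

k=0  AdddddA
AdAddAA
ddAdddA
ddAdAdd
ddAdddd
AdAAAdd
dAAAddA
k=1  dddAddd
dddddAd
AdAdddA
dAAdddd
ddAdAdd
AdddAdd
ddddAAA
k=2  ddddddA
ddddddA
AdAdddA
AdAdddd
ddAdddd
ddddAdA
dddAAAA
k=3  AdddAdA
dddddAA
AdddddA
AdAAddA
dAdAddd
ddddAdA
AddAAdA
k=4  dddAAdd
ddddddd
dAddddd
ddAAddA
dAdAAAA
ddAdAdA
dddAAdd
k=5  dddAAdd
ddddddd
ddAdddd
dAdAddA
dAddddA
AdAdddA
ddAdddd
k=6  dddAddd
dddAddd
ddAdddd
dAddddd
dAdddAA
AdAdddA
dAAdddd
k=7  dddAddd
ddAAddd
ddAdddd
AAAdddd
dAAddAA
ddAddAA
AAAAddd
k=8  ddddAdd
ddAAddd
ddddddd
AddAddA
dddAdAd
ddddAAd
AAdAAdA
k=9  AAddAAd
dddAddd
ddAAddd
ddddAdA
dddAdAd
AdAdddd
AddAddA
k=10  AAAAAAd
dAdAddd
ddAAAdd
ddAdAAd
dddAAAA
AAAAAdd
ddAAAAd
k=11  AddddAA
AddddAd
dAdddAd
ddAdddA
AdddddA
AAddddd
ddddddd
k=12  AddddAd
AAddAAd
AAdddAd
dAdddAA
ddddddA
AAddddA
dAddddd
k=13  AdddAAd
ddddAAd
ddAdddd
dAdddAd
dAddddd
dAddddA
dAddddd
k=14  ddddAAA
dddAAAA
ddddAAd
dAAdddd
dAAdddd
dAAdddd
dAdddAA
k=15  dddAddd
dddAddd
ddAdddA
dAAAddd
AddAddd
ddddddd
dAAdAdA

0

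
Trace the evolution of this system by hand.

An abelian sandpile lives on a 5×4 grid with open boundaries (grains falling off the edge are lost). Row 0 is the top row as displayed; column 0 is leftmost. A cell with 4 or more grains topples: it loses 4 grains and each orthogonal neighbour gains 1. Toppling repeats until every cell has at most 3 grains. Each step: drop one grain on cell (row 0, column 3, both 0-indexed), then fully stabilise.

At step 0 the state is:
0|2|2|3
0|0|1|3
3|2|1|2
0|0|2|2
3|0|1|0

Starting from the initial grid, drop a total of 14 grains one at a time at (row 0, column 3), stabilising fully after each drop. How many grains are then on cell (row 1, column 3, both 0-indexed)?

3

k=0  0|2|2|3
0|0|1|3
3|2|1|2
0|0|2|2
3|0|1|0
k=1  0|2|3|1
0|0|2|0
3|2|1|3
0|0|2|2
3|0|1|0
k=2  0|2|3|2
0|0|2|0
3|2|1|3
0|0|2|2
3|0|1|0
k=3  0|2|3|3
0|0|2|0
3|2|1|3
0|0|2|2
3|0|1|0
k=4  0|3|0|1
0|0|3|1
3|2|1|3
0|0|2|2
3|0|1|0
k=5  0|3|0|2
0|0|3|1
3|2|1|3
0|0|2|2
3|0|1|0
k=6  0|3|0|3
0|0|3|1
3|2|1|3
0|0|2|2
3|0|1|0
k=7  0|3|1|0
0|0|3|2
3|2|1|3
0|0|2|2
3|0|1|0
k=8  0|3|1|1
0|0|3|2
3|2|1|3
0|0|2|2
3|0|1|0
k=9  0|3|1|2
0|0|3|2
3|2|1|3
0|0|2|2
3|0|1|0
k=10  0|3|1|3
0|0|3|2
3|2|1|3
0|0|2|2
3|0|1|0
k=11  0|3|2|0
0|0|3|3
3|2|1|3
0|0|2|2
3|0|1|0
k=12  0|3|2|1
0|0|3|3
3|2|1|3
0|0|2|2
3|0|1|0
k=13  0|3|2|2
0|0|3|3
3|2|1|3
0|0|2|2
3|0|1|0
k=14  0|3|2|3
0|0|3|3
3|2|1|3
0|0|2|2
3|0|1|0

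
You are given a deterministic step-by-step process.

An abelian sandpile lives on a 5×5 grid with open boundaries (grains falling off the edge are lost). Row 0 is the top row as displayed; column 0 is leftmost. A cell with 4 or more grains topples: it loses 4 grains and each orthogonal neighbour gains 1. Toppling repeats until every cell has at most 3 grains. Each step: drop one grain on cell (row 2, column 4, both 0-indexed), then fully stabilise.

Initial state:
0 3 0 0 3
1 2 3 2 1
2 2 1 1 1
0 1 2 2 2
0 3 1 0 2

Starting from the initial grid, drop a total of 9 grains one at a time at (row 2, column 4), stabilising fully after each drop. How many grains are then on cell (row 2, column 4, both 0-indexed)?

3

t=0: 0 3 0 0 3
1 2 3 2 1
2 2 1 1 1
0 1 2 2 2
0 3 1 0 2
t=1: 0 3 0 0 3
1 2 3 2 1
2 2 1 1 2
0 1 2 2 2
0 3 1 0 2
t=2: 0 3 0 0 3
1 2 3 2 1
2 2 1 1 3
0 1 2 2 2
0 3 1 0 2
t=3: 0 3 0 0 3
1 2 3 2 2
2 2 1 2 0
0 1 2 2 3
0 3 1 0 2
t=4: 0 3 0 0 3
1 2 3 2 2
2 2 1 2 1
0 1 2 2 3
0 3 1 0 2
t=5: 0 3 0 0 3
1 2 3 2 2
2 2 1 2 2
0 1 2 2 3
0 3 1 0 2
t=6: 0 3 0 0 3
1 2 3 2 2
2 2 1 2 3
0 1 2 2 3
0 3 1 0 2
t=7: 0 3 0 0 3
1 2 3 2 3
2 2 1 3 1
0 1 2 3 0
0 3 1 0 3
t=8: 0 3 0 0 3
1 2 3 2 3
2 2 1 3 2
0 1 2 3 0
0 3 1 0 3
t=9: 0 3 0 0 3
1 2 3 2 3
2 2 1 3 3
0 1 2 3 0
0 3 1 0 3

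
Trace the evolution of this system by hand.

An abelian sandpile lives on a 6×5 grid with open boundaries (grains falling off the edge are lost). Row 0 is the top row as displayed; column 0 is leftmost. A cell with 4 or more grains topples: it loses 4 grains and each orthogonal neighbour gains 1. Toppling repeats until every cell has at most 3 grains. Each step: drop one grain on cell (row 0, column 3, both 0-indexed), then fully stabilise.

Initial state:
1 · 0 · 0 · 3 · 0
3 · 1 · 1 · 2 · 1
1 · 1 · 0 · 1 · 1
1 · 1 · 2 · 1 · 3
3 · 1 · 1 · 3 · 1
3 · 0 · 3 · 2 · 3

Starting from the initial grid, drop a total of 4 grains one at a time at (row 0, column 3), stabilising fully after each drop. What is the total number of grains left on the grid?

47

gen 0: 1 · 0 · 0 · 3 · 0
3 · 1 · 1 · 2 · 1
1 · 1 · 0 · 1 · 1
1 · 1 · 2 · 1 · 3
3 · 1 · 1 · 3 · 1
3 · 0 · 3 · 2 · 3
gen 1: 1 · 0 · 1 · 0 · 1
3 · 1 · 1 · 3 · 1
1 · 1 · 0 · 1 · 1
1 · 1 · 2 · 1 · 3
3 · 1 · 1 · 3 · 1
3 · 0 · 3 · 2 · 3
gen 2: 1 · 0 · 1 · 1 · 1
3 · 1 · 1 · 3 · 1
1 · 1 · 0 · 1 · 1
1 · 1 · 2 · 1 · 3
3 · 1 · 1 · 3 · 1
3 · 0 · 3 · 2 · 3
gen 3: 1 · 0 · 1 · 2 · 1
3 · 1 · 1 · 3 · 1
1 · 1 · 0 · 1 · 1
1 · 1 · 2 · 1 · 3
3 · 1 · 1 · 3 · 1
3 · 0 · 3 · 2 · 3
gen 4: 1 · 0 · 1 · 3 · 1
3 · 1 · 1 · 3 · 1
1 · 1 · 0 · 1 · 1
1 · 1 · 2 · 1 · 3
3 · 1 · 1 · 3 · 1
3 · 0 · 3 · 2 · 3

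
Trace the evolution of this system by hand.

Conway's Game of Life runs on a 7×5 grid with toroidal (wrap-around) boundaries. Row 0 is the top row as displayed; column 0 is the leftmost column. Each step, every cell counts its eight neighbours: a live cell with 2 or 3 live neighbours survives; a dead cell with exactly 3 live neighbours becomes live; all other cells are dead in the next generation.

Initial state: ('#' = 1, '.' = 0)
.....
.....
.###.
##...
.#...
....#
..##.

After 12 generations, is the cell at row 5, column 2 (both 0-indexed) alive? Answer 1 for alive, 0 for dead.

step 0: .....
.....
.###.
##...
.#...
....#
..##.
step 1: .....
..#..
###..
#....
.#...
..##.
...#.
step 2: .....
..#..
#.#..
#.#..
.##..
..##.
..##.
step 3: ..##.
.#...
..##.
#.##.
.....
.....
..##.
step 4: .#.#.
.#...
...##
.####
.....
.....
..##.
step 5: .#.#.
#..##
.#..#
#.#.#
..##.
.....
..##.
step 6: ##...
.#.#.
.##..
#.#.#
.####
.....
..##.
step 7: ##.##
.....
....#
....#
.##.#
.#..#
.##..
step 8: ##.##
...#.
.....
....#
.##.#
.....
.....
step 9: #.###
#.##.
.....
#..#.
#..#.
.....
#...#
step 10: ..#..
#.#..
.###.
.....
.....
#....
##...
step 11: #.#..
.....
.###.
..#..
.....
##...
##...
step 12: #....
...#.
.###.
.###.
.#...
##...
..#.#

0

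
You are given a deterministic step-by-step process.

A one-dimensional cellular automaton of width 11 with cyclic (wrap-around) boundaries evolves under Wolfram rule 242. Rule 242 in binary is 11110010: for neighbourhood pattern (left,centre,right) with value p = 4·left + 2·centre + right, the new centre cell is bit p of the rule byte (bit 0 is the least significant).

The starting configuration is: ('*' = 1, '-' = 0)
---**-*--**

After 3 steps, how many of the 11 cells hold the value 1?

step 0: ---**-*--**
step 1: *-*-**-**-*
step 2: **-*-**-**-
step 3: -**-*-**-**

7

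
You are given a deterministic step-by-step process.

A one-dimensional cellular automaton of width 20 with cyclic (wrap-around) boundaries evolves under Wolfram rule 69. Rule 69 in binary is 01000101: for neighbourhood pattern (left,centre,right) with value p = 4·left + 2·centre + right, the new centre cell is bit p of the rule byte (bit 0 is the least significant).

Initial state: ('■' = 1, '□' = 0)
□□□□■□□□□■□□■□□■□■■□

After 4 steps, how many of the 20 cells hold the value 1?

8

t=0: □□□□■□□□□■□□■□□■□■■□
t=1: ■■■□■□■■□■□□■□□■□□■□
t=2: □□■□■□□■□■□□■□□■□□■□
t=3: ■□■□■□□■□■□□■□□■□□■□
t=4: ■□■□■□□■□■□□■□□■□□■□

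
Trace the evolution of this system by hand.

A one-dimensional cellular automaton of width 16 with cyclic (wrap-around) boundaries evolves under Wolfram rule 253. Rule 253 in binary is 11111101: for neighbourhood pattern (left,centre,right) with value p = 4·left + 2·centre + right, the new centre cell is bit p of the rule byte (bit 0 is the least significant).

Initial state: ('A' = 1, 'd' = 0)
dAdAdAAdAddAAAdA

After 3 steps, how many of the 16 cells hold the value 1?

step 0: dAdAdAAdAddAAAdA
step 1: AAAAAAAAAAdAAAAA
step 2: AAAAAAAAAAAAAAAA
step 3: AAAAAAAAAAAAAAAA

16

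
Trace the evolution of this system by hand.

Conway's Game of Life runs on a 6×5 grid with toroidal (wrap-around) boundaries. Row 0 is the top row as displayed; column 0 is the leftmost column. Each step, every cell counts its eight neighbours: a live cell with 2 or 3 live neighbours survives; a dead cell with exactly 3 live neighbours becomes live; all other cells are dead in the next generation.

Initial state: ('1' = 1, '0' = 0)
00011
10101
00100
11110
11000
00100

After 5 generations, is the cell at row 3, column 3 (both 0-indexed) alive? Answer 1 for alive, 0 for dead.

0

k=0  00011
10101
00100
11110
11000
00100
k=1  11101
11101
00000
10011
10011
11111
k=2  00000
00101
00100
10010
00000
00000
k=3  00000
00010
01101
00000
00000
00000
k=4  00000
00110
00110
00000
00000
00000
k=5  00000
00110
00110
00000
00000
00000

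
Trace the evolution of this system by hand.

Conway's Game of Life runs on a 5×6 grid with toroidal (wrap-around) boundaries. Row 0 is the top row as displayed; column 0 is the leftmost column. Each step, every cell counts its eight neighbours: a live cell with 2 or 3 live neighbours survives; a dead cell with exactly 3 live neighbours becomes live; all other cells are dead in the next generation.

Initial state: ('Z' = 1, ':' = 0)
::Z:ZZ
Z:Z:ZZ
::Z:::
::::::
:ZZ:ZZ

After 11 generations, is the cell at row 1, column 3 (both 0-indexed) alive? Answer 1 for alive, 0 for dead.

0) ::Z:ZZ
Z:Z:ZZ
::Z:::
::::::
:ZZ:ZZ
1) ::Z:::
Z:Z:Z:
:Z:Z:Z
:ZZZ::
ZZZ:ZZ
2) ::Z:Z:
Z:Z:ZZ
:::::Z
::::::
Z:::ZZ
3) ::::::
ZZ::Z:
Z:::ZZ
Z:::Z:
:::ZZZ
4) Z::Z::
ZZ::Z:
:::ZZ:
Z:::::
:::ZZZ
5) ZZZZ::
ZZZ:Z:
ZZ:ZZ:
::::::
Z::ZZZ
6) ::::::
::::Z:
Z::ZZ:
:ZZ:::
Z::ZZZ
7) :::Z::
:::ZZZ
:ZZZZZ
:ZZ:::
ZZZZZZ
8) :Z::::
Z::::Z
:Z:::Z
::::::
Z:::ZZ
9) :Z::Z:
:Z:::Z
:::::Z
::::Z:
Z::::Z
10) :Z::Z:
::::ZZ
Z:::ZZ
Z:::Z:
Z:::ZZ
11) :::Z::
:::Z::
Z::Z::
:Z:Z::
ZZ:ZZ:

1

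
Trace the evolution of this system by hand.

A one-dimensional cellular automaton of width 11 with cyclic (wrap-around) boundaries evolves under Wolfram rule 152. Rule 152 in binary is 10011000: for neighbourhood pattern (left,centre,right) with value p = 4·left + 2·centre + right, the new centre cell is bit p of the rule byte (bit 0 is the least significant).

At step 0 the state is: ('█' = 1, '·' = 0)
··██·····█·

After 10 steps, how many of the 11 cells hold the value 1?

step 0: ··██·····█·
step 1: ··█·█·····█
step 2: █····█·····
step 3: ·█····█····
step 4: ··█····█···
step 5: ···█····█··
step 6: ····█····█·
step 7: ·····█····█
step 8: █·····█····
step 9: ·█·····█···
step 10: ··█·····█··

2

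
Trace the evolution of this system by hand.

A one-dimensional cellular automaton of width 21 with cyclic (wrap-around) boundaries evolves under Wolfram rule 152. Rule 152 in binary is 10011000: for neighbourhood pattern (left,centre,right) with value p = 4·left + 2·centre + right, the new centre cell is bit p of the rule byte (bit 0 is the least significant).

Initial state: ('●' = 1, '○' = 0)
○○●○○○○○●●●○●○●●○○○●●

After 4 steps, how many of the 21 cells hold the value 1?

4

0) ○○●○○○○○●●●○●○●●○○○●●
1) ●○○●○○○○●●○○○○●○●○○●○
2) ○●○○●○○○●○●○○○○○○●○○○
3) ○○●○○●○○○○○●○○○○○○●○○
4) ○○○●○○●○○○○○●○○○○○○●○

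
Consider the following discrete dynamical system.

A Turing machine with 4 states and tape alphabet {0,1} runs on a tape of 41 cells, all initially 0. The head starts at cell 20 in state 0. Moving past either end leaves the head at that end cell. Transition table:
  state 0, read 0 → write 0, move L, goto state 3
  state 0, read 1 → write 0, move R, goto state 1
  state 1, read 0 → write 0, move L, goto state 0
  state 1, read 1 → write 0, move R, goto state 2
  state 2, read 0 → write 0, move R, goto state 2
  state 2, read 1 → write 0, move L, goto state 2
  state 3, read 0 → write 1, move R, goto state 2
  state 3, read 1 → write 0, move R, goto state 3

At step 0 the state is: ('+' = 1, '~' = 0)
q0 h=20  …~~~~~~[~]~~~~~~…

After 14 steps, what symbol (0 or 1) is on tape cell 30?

0

0) q0 h=20  …~~~~~~[~]~~~~~~…
1) q3 h=19  …~~~~~~[~]~~~~~~…
2) q2 h=20  …~~~~~+[~]~~~~~~…
3) q2 h=21  …~~~~+~[~]~~~~~~…
4) q2 h=22  …~~~+~~[~]~~~~~~…
5) q2 h=23  …~~+~~~[~]~~~~~~…
6) q2 h=24  …~+~~~~[~]~~~~~~…
7) q2 h=25  …+~~~~~[~]~~~~~~…
8) q2 h=26  …~~~~~~[~]~~~~~~…
9) q2 h=27  …~~~~~~[~]~~~~~~…
10) q2 h=28  …~~~~~~[~]~~~~~~…
11) q2 h=29  …~~~~~~[~]~~~~~~…
12) q2 h=30  …~~~~~~[~]~~~~~~…
13) q2 h=31  …~~~~~~[~]~~~~~~…
14) q2 h=32  …~~~~~~[~]~~~~~~…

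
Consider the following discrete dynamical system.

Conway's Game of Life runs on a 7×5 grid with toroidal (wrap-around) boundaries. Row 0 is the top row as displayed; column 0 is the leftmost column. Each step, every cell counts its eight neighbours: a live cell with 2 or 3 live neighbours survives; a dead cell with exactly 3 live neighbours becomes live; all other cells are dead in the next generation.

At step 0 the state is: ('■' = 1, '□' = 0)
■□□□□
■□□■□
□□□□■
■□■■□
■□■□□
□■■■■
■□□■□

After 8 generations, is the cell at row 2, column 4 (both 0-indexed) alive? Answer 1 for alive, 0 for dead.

0

step 0: ■□□□□
■□□■□
□□□□■
■□■■□
■□■□□
□■■■■
■□□■□
step 1: ■■□□□
■□□□□
■■■□□
■□■■□
■□□□□
□□□□□
■□□■□
step 2: ■■□□□
□□■□■
■□■■□
■□■■□
□■□□■
□□□□■
■■□□■
step 3: □□■■□
□□■□■
■□□□□
■□□□□
□■■□■
□■□■■
□■□□■
step 4: ■■■□■
□■■□■
■■□□■
■□□□■
□■■□■
□■□□■
□■□□■
step 5: □□□□■
□□□□□
□□■□□
□□■□□
□■■□■
□■□□■
□□□□■
step 6: □□□□□
□□□□□
□□□□□
□□■□□
□■■□□
□■■□■
□□□■■
step 7: □□□□□
□□□□□
□□□□□
□■■□□
■□□□□
□■□□■
■□■■■
step 8: □□□■■
□□□□□
□□□□□
□■□□□
■□■□□
□■■□□
■■■■■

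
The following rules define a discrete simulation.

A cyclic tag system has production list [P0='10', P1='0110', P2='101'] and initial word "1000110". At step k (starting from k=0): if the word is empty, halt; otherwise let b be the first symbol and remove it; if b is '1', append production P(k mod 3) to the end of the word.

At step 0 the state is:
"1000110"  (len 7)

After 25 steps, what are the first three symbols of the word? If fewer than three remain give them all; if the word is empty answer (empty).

010

k=0  "1000110"  (len 7)
k=1  "00011010"  (len 8)
k=2  "0011010"  (len 7)
k=3  "011010"  (len 6)
k=4  "11010"  (len 5)
k=5  "10100110"  (len 8)
k=6  "0100110101"  (len 10)
k=7  "100110101"  (len 9)
k=8  "001101010110"  (len 12)
k=9  "01101010110"  (len 11)
k=10  "1101010110"  (len 10)
k=11  "1010101100110"  (len 13)
k=12  "010101100110101"  (len 15)
k=13  "10101100110101"  (len 14)
k=14  "01011001101010110"  (len 17)
k=15  "1011001101010110"  (len 16)
k=16  "01100110101011010"  (len 17)
k=17  "1100110101011010"  (len 16)
k=18  "100110101011010101"  (len 18)
k=19  "0011010101101010110"  (len 19)
k=20  "011010101101010110"  (len 18)
k=21  "11010101101010110"  (len 17)
k=22  "101010110101011010"  (len 18)
k=23  "010101101010110100110"  (len 21)
k=24  "10101101010110100110"  (len 20)
k=25  "010110101011010011010"  (len 21)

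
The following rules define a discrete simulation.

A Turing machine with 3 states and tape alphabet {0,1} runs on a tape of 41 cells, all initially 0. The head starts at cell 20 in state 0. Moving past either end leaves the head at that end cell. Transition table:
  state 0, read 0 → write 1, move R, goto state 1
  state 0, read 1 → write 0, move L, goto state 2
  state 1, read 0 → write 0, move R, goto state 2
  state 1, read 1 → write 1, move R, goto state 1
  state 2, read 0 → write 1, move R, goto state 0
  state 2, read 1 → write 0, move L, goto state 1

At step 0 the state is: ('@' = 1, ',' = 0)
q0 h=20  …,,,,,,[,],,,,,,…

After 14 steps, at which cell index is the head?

34

gen 0: q0 h=20  …,,,,,,[,],,,,,,…
gen 1: q1 h=21  …,,,,,@[,],,,,,,…
gen 2: q2 h=22  …,,,,@,[,],,,,,,…
gen 3: q0 h=23  …,,,@,@[,],,,,,,…
gen 4: q1 h=24  …,,@,@@[,],,,,,,…
gen 5: q2 h=25  …,@,@@,[,],,,,,,…
gen 6: q0 h=26  …@,@@,@[,],,,,,,…
gen 7: q1 h=27  …,@@,@@[,],,,,,,…
gen 8: q2 h=28  …@@,@@,[,],,,,,,…
gen 9: q0 h=29  …@,@@,@[,],,,,,,…
gen 10: q1 h=30  …,@@,@@[,],,,,,,…
gen 11: q2 h=31  …@@,@@,[,],,,,,,…
gen 12: q0 h=32  …@,@@,@[,],,,,,,…
gen 13: q1 h=33  …,@@,@@[,],,,,,,…
gen 14: q2 h=34  …@@,@@,[,],,,,,,|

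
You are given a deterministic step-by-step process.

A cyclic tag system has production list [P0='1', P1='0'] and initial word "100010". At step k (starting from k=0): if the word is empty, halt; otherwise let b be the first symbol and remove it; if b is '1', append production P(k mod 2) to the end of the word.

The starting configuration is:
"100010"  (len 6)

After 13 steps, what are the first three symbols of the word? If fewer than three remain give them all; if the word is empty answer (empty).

(empty)

[0] "100010"  (len 6)
[1] "000101"  (len 6)
[2] "00101"  (len 5)
[3] "0101"  (len 4)
[4] "101"  (len 3)
[5] "011"  (len 3)
[6] "11"  (len 2)
[7] "11"  (len 2)
[8] "10"  (len 2)
[9] "01"  (len 2)
[10] "1"  (len 1)
[11] "1"  (len 1)
[12] "0"  (len 1)
[13] (halted — word empty)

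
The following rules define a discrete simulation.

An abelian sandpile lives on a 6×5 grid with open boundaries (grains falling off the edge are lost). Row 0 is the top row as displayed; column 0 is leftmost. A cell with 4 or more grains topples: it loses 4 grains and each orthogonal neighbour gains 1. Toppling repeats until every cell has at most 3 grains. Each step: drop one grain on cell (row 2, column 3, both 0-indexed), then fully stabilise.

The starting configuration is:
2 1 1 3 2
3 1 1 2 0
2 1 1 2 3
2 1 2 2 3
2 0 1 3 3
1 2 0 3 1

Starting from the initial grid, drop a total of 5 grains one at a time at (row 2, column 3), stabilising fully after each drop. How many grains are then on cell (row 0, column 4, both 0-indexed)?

3

k=0  2 1 1 3 2
3 1 1 2 0
2 1 1 2 3
2 1 2 2 3
2 0 1 3 3
1 2 0 3 1
k=1  2 1 1 3 2
3 1 1 2 0
2 1 1 3 3
2 1 2 2 3
2 0 1 3 3
1 2 0 3 1
k=2  2 1 1 3 2
3 1 1 3 1
2 1 2 2 1
2 1 3 1 2
2 0 2 2 1
1 2 1 0 3
k=3  2 1 1 3 2
3 1 1 3 1
2 1 2 3 1
2 1 3 1 2
2 0 2 2 1
1 2 1 0 3
k=4  2 1 2 0 3
3 1 2 1 2
2 1 3 1 2
2 1 3 2 2
2 0 2 2 1
1 2 1 0 3
k=5  2 1 2 0 3
3 1 2 1 2
2 1 3 2 2
2 1 3 2 2
2 0 2 2 1
1 2 1 0 3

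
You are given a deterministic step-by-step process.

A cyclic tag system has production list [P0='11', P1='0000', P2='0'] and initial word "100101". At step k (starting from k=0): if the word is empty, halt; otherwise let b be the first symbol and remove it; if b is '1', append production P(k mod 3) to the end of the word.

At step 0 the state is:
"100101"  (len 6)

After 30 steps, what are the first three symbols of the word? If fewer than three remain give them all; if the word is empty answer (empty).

100

step 0: "100101"  (len 6)
step 1: "0010111"  (len 7)
step 2: "010111"  (len 6)
step 3: "10111"  (len 5)
step 4: "011111"  (len 6)
step 5: "11111"  (len 5)
step 6: "11110"  (len 5)
step 7: "111011"  (len 6)
step 8: "110110000"  (len 9)
step 9: "101100000"  (len 9)
step 10: "0110000011"  (len 10)
step 11: "110000011"  (len 9)
step 12: "100000110"  (len 9)
step 13: "0000011011"  (len 10)
step 14: "000011011"  (len 9)
step 15: "00011011"  (len 8)
step 16: "0011011"  (len 7)
step 17: "011011"  (len 6)
step 18: "11011"  (len 5)
step 19: "101111"  (len 6)
step 20: "011110000"  (len 9)
step 21: "11110000"  (len 8)
step 22: "111000011"  (len 9)
step 23: "110000110000"  (len 12)
step 24: "100001100000"  (len 12)
step 25: "0000110000011"  (len 13)
step 26: "000110000011"  (len 12)
step 27: "00110000011"  (len 11)
step 28: "0110000011"  (len 10)
step 29: "110000011"  (len 9)
step 30: "100000110"  (len 9)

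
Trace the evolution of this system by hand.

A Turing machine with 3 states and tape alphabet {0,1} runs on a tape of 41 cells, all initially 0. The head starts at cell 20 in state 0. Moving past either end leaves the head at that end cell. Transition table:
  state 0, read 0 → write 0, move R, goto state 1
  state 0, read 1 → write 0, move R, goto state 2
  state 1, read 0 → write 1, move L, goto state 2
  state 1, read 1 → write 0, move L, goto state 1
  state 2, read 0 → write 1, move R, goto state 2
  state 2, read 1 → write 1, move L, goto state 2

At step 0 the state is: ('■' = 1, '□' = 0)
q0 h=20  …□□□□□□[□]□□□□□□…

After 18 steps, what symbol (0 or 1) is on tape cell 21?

k=0  q0 h=20  …□□□□□□[□]□□□□□□…
k=1  q1 h=21  …□□□□□□[□]□□□□□□…
k=2  q2 h=20  …□□□□□□[□]■□□□□□…
k=3  q2 h=21  …□□□□□■[■]□□□□□□…
k=4  q2 h=20  …□□□□□□[■]■□□□□□…
k=5  q2 h=19  …□□□□□□[□]■■□□□□…
k=6  q2 h=20  …□□□□□■[■]■□□□□□…
k=7  q2 h=19  …□□□□□□[■]■■□□□□…
k=8  q2 h=18  …□□□□□□[□]■■■□□□…
k=9  q2 h=19  …□□□□□■[■]■■□□□□…
k=10  q2 h=18  …□□□□□□[■]■■■□□□…
k=11  q2 h=17  …□□□□□□[□]■■■■□□…
k=12  q2 h=18  …□□□□□■[■]■■■□□□…
k=13  q2 h=17  …□□□□□□[■]■■■■□□…
k=14  q2 h=16  …□□□□□□[□]■■■■■□…
k=15  q2 h=17  …□□□□□■[■]■■■■□□…
k=16  q2 h=16  …□□□□□□[■]■■■■■□…
k=17  q2 h=15  …□□□□□□[□]■■■■■■…
k=18  q2 h=16  …□□□□□■[■]■■■■■□…

1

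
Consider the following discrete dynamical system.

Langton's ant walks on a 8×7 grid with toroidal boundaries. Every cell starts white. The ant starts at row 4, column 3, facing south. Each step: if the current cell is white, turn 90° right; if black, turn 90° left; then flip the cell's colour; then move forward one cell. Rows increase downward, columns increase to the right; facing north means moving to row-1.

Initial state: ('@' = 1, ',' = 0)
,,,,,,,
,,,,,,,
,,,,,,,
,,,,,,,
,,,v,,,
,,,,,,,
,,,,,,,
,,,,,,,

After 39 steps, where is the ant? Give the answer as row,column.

1,3

[0] ,,,,,,,
,,,,,,,
,,,,,,,
,,,,,,,
,,,v,,,
,,,,,,,
,,,,,,,
,,,,,,,
[1] ,,,,,,,
,,,,,,,
,,,,,,,
,,,,,,,
,,<@,,,
,,,,,,,
,,,,,,,
,,,,,,,
[2] ,,,,,,,
,,,,,,,
,,,,,,,
,,^,,,,
,,@@,,,
,,,,,,,
,,,,,,,
,,,,,,,
[3] ,,,,,,,
,,,,,,,
,,,,,,,
,,@>,,,
,,@@,,,
,,,,,,,
,,,,,,,
,,,,,,,
[4] ,,,,,,,
,,,,,,,
,,,,,,,
,,@@,,,
,,@v,,,
,,,,,,,
,,,,,,,
,,,,,,,
[5] ,,,,,,,
,,,,,,,
,,,,,,,
,,@@,,,
,,@,>,,
,,,,,,,
,,,,,,,
,,,,,,,
[6] ,,,,,,,
,,,,,,,
,,,,,,,
,,@@,,,
,,@,@,,
,,,,v,,
,,,,,,,
,,,,,,,
[7] ,,,,,,,
,,,,,,,
,,,,,,,
,,@@,,,
,,@,@,,
,,,<@,,
,,,,,,,
,,,,,,,
[8] ,,,,,,,
,,,,,,,
,,,,,,,
,,@@,,,
,,@^@,,
,,,@@,,
,,,,,,,
,,,,,,,
[9] ,,,,,,,
,,,,,,,
,,,,,,,
,,@@,,,
,,@@>,,
,,,@@,,
,,,,,,,
,,,,,,,
[10] ,,,,,,,
,,,,,,,
,,,,,,,
,,@@^,,
,,@@,,,
,,,@@,,
,,,,,,,
,,,,,,,
[11] ,,,,,,,
,,,,,,,
,,,,,,,
,,@@@>,
,,@@,,,
,,,@@,,
,,,,,,,
,,,,,,,
[12] ,,,,,,,
,,,,,,,
,,,,,,,
,,@@@@,
,,@@,v,
,,,@@,,
,,,,,,,
,,,,,,,
[13] ,,,,,,,
,,,,,,,
,,,,,,,
,,@@@@,
,,@@<@,
,,,@@,,
,,,,,,,
,,,,,,,
[14] ,,,,,,,
,,,,,,,
,,,,,,,
,,@@^@,
,,@@@@,
,,,@@,,
,,,,,,,
,,,,,,,
[15] ,,,,,,,
,,,,,,,
,,,,,,,
,,@<,@,
,,@@@@,
,,,@@,,
,,,,,,,
,,,,,,,
[16] ,,,,,,,
,,,,,,,
,,,,,,,
,,@,,@,
,,@v@@,
,,,@@,,
,,,,,,,
,,,,,,,
[17] ,,,,,,,
,,,,,,,
,,,,,,,
,,@,,@,
,,@,>@,
,,,@@,,
,,,,,,,
,,,,,,,
[18] ,,,,,,,
,,,,,,,
,,,,,,,
,,@,^@,
,,@,,@,
,,,@@,,
,,,,,,,
,,,,,,,
[19] ,,,,,,,
,,,,,,,
,,,,,,,
,,@,@>,
,,@,,@,
,,,@@,,
,,,,,,,
,,,,,,,
[20] ,,,,,,,
,,,,,,,
,,,,,^,
,,@,@,,
,,@,,@,
,,,@@,,
,,,,,,,
,,,,,,,
[21] ,,,,,,,
,,,,,,,
,,,,,@>
,,@,@,,
,,@,,@,
,,,@@,,
,,,,,,,
,,,,,,,
[22] ,,,,,,,
,,,,,,,
,,,,,@@
,,@,@,v
,,@,,@,
,,,@@,,
,,,,,,,
,,,,,,,
[23] ,,,,,,,
,,,,,,,
,,,,,@@
,,@,@<@
,,@,,@,
,,,@@,,
,,,,,,,
,,,,,,,
[24] ,,,,,,,
,,,,,,,
,,,,,^@
,,@,@@@
,,@,,@,
,,,@@,,
,,,,,,,
,,,,,,,
[25] ,,,,,,,
,,,,,,,
,,,,<,@
,,@,@@@
,,@,,@,
,,,@@,,
,,,,,,,
,,,,,,,
[26] ,,,,,,,
,,,,^,,
,,,,@,@
,,@,@@@
,,@,,@,
,,,@@,,
,,,,,,,
,,,,,,,
[27] ,,,,,,,
,,,,@>,
,,,,@,@
,,@,@@@
,,@,,@,
,,,@@,,
,,,,,,,
,,,,,,,
[28] ,,,,,,,
,,,,@@,
,,,,@v@
,,@,@@@
,,@,,@,
,,,@@,,
,,,,,,,
,,,,,,,
[29] ,,,,,,,
,,,,@@,
,,,,<@@
,,@,@@@
,,@,,@,
,,,@@,,
,,,,,,,
,,,,,,,
[30] ,,,,,,,
,,,,@@,
,,,,,@@
,,@,v@@
,,@,,@,
,,,@@,,
,,,,,,,
,,,,,,,
[31] ,,,,,,,
,,,,@@,
,,,,,@@
,,@,,>@
,,@,,@,
,,,@@,,
,,,,,,,
,,,,,,,
[32] ,,,,,,,
,,,,@@,
,,,,,^@
,,@,,,@
,,@,,@,
,,,@@,,
,,,,,,,
,,,,,,,
[33] ,,,,,,,
,,,,@@,
,,,,<,@
,,@,,,@
,,@,,@,
,,,@@,,
,,,,,,,
,,,,,,,
[34] ,,,,,,,
,,,,^@,
,,,,@,@
,,@,,,@
,,@,,@,
,,,@@,,
,,,,,,,
,,,,,,,
[35] ,,,,,,,
,,,<,@,
,,,,@,@
,,@,,,@
,,@,,@,
,,,@@,,
,,,,,,,
,,,,,,,
[36] ,,,^,,,
,,,@,@,
,,,,@,@
,,@,,,@
,,@,,@,
,,,@@,,
,,,,,,,
,,,,,,,
[37] ,,,@>,,
,,,@,@,
,,,,@,@
,,@,,,@
,,@,,@,
,,,@@,,
,,,,,,,
,,,,,,,
[38] ,,,@@,,
,,,@v@,
,,,,@,@
,,@,,,@
,,@,,@,
,,,@@,,
,,,,,,,
,,,,,,,
[39] ,,,@@,,
,,,<@@,
,,,,@,@
,,@,,,@
,,@,,@,
,,,@@,,
,,,,,,,
,,,,,,,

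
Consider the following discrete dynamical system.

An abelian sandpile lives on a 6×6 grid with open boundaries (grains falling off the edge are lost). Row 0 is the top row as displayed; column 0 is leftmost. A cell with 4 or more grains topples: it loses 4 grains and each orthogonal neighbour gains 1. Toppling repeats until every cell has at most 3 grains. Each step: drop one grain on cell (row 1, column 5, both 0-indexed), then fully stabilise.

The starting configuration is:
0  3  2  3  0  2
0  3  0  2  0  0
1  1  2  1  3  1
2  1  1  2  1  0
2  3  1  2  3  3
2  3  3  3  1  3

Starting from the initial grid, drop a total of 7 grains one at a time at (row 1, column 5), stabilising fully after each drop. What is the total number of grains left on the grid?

66

0) 0  3  2  3  0  2
0  3  0  2  0  0
1  1  2  1  3  1
2  1  1  2  1  0
2  3  1  2  3  3
2  3  3  3  1  3
1) 0  3  2  3  0  2
0  3  0  2  0  1
1  1  2  1  3  1
2  1  1  2  1  0
2  3  1  2  3  3
2  3  3  3  1  3
2) 0  3  2  3  0  2
0  3  0  2  0  2
1  1  2  1  3  1
2  1  1  2  1  0
2  3  1  2  3  3
2  3  3  3  1  3
3) 0  3  2  3  0  2
0  3  0  2  0  3
1  1  2  1  3  1
2  1  1  2  1  0
2  3  1  2  3  3
2  3  3  3  1  3
4) 0  3  2  3  0  3
0  3  0  2  1  0
1  1  2  1  3  2
2  1  1  2  1  0
2  3  1  2  3  3
2  3  3  3  1  3
5) 0  3  2  3  0  3
0  3  0  2  1  1
1  1  2  1  3  2
2  1  1  2  1  0
2  3  1  2  3  3
2  3  3  3  1  3
6) 0  3  2  3  0  3
0  3  0  2  1  2
1  1  2  1  3  2
2  1  1  2  1  0
2  3  1  2  3  3
2  3  3  3  1  3
7) 0  3  2  3  0  3
0  3  0  2  1  3
1  1  2  1  3  2
2  1  1  2  1  0
2  3  1  2  3  3
2  3  3  3  1  3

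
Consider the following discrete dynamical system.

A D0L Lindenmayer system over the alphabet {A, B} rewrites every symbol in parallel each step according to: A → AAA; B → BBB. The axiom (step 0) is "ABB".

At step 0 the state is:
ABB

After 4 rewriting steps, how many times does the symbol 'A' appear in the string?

81

step 0: ABB
step 1: AAABBBBBB
step 2: AAAAAAAAABBBBBBBBBBBBBBBBBB
step 3: AAAAAAAAAAAAAAAAAAAAAAAAAAABBBBBBBBBBBBBBBBBBBBBBBBBBBBBBBBBBBBBBBBBBBBBBBBBBBBBB
step 4: AAAAAAAAAAAAAAAAAAAAAAAAAAAAAAAAAAAAAAAAAAAAAAAAAAAAAAAAAA…BBBBBBBBBBBBBBBBBBBBBBBBBBBBBBBBBBBBBBBBBBBBBBBBBBBBBBBBBB  (len 243)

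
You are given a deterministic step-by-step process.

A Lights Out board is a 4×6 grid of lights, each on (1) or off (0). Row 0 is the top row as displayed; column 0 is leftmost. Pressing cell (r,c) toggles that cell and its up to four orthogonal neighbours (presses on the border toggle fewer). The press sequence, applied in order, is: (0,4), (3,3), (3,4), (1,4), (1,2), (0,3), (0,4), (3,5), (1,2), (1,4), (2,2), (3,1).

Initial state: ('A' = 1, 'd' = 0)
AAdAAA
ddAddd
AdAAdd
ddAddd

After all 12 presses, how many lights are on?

k=0  AAdAAA
ddAddd
AdAAdd
ddAddd
k=1  AAdddd
ddAdAd
AdAAdd
ddAddd
k=2  AAdddd
ddAdAd
AdAddd
dddAAd
k=3  AAdddd
ddAdAd
AdAdAd
dddddA
k=4  AAddAd
ddAAdA
AdAddd
dddddA
k=5  AAAdAd
dAdddA
Addddd
dddddA
k=6  AAdAdd
dAdAdA
Addddd
dddddA
k=7  AAddAA
dAdAAA
Addddd
dddddA
k=8  AAddAA
dAdAAA
AddddA
ddddAd
k=9  AAAdAA
ddAdAA
AdAddA
ddddAd
k=10  AAAddA
ddAAdd
AdAdAA
ddddAd
k=11  AAAddA
dddAdd
AAdAAA
ddAdAd
k=12  AAAddA
dddAdd
AddAAA
AAddAd

12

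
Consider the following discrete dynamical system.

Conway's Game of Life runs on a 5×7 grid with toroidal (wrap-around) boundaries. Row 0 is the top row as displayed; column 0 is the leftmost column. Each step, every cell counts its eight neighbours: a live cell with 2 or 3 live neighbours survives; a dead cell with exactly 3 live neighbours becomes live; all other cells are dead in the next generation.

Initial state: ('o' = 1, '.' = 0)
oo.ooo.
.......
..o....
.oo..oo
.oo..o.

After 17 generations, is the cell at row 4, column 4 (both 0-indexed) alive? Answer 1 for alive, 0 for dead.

1

t=0: oo.ooo.
.......
..o....
.oo..oo
.oo..o.
t=1: oo.oooo
.oooo..
.oo....
o..o.oo
.......
t=2: oo...oo
......o
.....oo
ooo...o
.ooo...
t=3: .o...oo
.......
.o...o.
...o.oo
...o.o.
t=4: ....ooo
o....oo
....ooo
..o..oo
o.o....
t=5: .o..o..
o......
....o..
oo.oo..
oo.oo..
t=6: .oooo..
.......
oo.oo..
oo...o.
.....o.
t=7: ..ooo..
o......
ooo.o.o
ooo..o.
o..o.oo
t=8: oooooo.
o...ooo
..oo.o.
.......
o....o.
t=9: ..oo...
o......
...o.o.
....o.o
o.oo.o.
t=10: ..ooo.o
..ooo..
....ooo
..o...o
.oo..oo
t=11: o.....o
..o...o
..o.o.o
.oooo..
.o..o.o
t=12: .o....o
.o.o..o
o...o..
.o..o..
.o..o.o
t=13: .o....o
.oo..oo
oooooo.
.o.oo..
.oo....
t=14: .....oo
.......
.......
.....o.
.o.o...
t=15: .......
.......
.......
.......
....ooo
t=16: .....o.
.......
.......
.....o.
.....o.
t=17: .......
.......
.......
.......
....ooo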